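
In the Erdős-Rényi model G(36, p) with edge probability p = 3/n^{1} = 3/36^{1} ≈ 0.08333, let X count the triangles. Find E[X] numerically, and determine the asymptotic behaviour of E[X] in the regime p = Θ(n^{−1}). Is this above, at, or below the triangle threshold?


Number of potential triangles: C(36, 3) = 7140.
Each occurs with probability p³ ≈ (0.08333)³ ≈ 5.787037e-04.
By linearity: E[X] = C(36, 3)·p³ ≈ 7140 · 5.787037e-04 ≈ 4.1319.
Here α = 1, so p = 3/n is exactly at the triangle threshold p ~ 1/n. Asymptotically E[X] → c³/6 = 3³/6 = 9/2 ≈ 4.5000, a bounded constant. In this regime the triangle count is asymptotically Poisson(c³/6).

E[X] ≈ 4.1319; in regime p = Θ(1/n^{1}) E[X] stays bounded (at the triangle threshold p ~ 1/n).


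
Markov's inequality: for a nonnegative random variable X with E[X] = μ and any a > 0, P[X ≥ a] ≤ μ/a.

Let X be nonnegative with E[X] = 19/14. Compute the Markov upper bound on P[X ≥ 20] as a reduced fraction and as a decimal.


μ = E[X] = 19/14, a = 20.
Markov: P[X ≥ 20] ≤ μ/a = (19/14)/20 = 19/280.
Numerically: ≈ 0.068.
(Since a = 20 > μ = 1.357, the bound 19/280 is < 1 and informative.)

P[X ≥ 20] ≤ 19/280 ≈ 0.068.


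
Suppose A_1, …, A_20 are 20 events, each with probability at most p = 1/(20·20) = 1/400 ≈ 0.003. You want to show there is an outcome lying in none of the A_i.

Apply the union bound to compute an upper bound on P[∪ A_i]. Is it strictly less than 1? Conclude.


Union bound: P[∪_{i=1}^{20} A_i] ≤ Σ_i P[A_i] ≤ 20·p = 20·(1/400) = 1/20.
Numerically: 1/20 ≈ 0.050.
Is 1/20 < 1? YES.
Since P[∪ A_i] ≤ 1/20 < 1, the complement has P[∩ A_i^c] ≥ 1 − 1/20 = 19/20 > 0, so some outcome avoids every A_i.

20·p = 1/20 ≈ 0.050; existence CERTIFIED by the union bound.


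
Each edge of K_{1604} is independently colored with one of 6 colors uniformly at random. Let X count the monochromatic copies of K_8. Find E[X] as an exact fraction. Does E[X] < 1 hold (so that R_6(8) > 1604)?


E[X] = C(1604, 8) · 6^{1 − 28} = 1067877273673000226280 · 6^{−27} = 1067877273673000226280/1023490369077469249536.
As a reduced fraction: E[X] = 44494886403041676095/42645432044894552064 ≈ 1.043.
Is E[X] < 1? NO.
Since E[X] ≥ 1, the first-moment bound is inconclusive at n = 1604; it does NOT by itself certify R_6(8) > 1604.

E[X] = 44494886403041676095/42645432044894552064 ≈ 1.043; E[X] ≥ 1; first-moment method inconclusive here.


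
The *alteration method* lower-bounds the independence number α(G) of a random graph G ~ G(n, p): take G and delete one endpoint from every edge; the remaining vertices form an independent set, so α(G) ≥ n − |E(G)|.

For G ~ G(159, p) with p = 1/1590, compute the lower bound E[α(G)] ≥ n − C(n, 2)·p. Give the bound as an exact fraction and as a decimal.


E[|E(G)|] = C(159, 2)·p = 12561 · (1/1590) = 79/10.
E[α(G)] ≥ n − E[|E(G)|] = 159 − 79/10 = 1511/10.
Numerically: ≈ 151.100.
(This is only a lower bound; the true E[α(G)] may be larger.)

E[α(G)] ≥ 1511/10 ≈ 151.100.


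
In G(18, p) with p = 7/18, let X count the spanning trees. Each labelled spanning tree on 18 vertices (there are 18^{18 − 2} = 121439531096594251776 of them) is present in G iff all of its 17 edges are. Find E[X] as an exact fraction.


K_18 has 18^{18 − 2} = 121439531096594251776 labelled spanning trees.
For each such spanning tree H, let X_H = 1 if all 17 edges of H are present in G. Then P[X_H = 1] = p^{17} = (7/18)^{17} = 232630513987207/2185911559738696531968.
Summing the indicators: E[X] = Σ_H E[X_H] = 121439531096594251776 · p^{17} = 121439531096594251776 · 232630513987207/2185911559738696531968 = 232630513987207/18.
Numerically: E[X] ≈ 1.2924e+13.

E[X] = 121439531096594251776 · (7/18)^{17} = 232630513987207/18 ≈ 1.2924e+13.


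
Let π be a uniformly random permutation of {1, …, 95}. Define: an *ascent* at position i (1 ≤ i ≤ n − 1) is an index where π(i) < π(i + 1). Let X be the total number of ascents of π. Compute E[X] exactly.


Write X = Σ X_I over i = 1, …, 94, with X_I the indicator of one ascent.
There are 94 indicators.
For each fixed i, the pair (π(i), π(i+1)) is a uniformly random ordered pair of distinct values from {1, …, 95}; by symmetry P[π(i) < π(i+1)] = 1/2.
By linearity: E[X] = 94 · (1/2) = (95 − 1) · (1/2) = 47 ≈ 47.00000.

E[X] = 47 = 47.00000.


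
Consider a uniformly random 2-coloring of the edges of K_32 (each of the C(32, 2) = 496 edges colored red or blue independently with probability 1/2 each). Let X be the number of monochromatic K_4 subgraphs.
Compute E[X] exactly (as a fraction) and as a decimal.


Let X = Σ_S X_S over the C(32, 4) = 35960 subsets S of size 4, where X_S = 1 if the K_4 on S is monochromatic.
For a fixed S, the K_4 on S has C(4, 2) = 6 edges. P[all 6 edges red] = (1/2)^6, and likewise for blue, so P[monochromatic] = 2·(1/2)^6 = 2^{1 − 6} = 1/32.
Summing: E[X] = C(32, 4) · 2^{1 − 6} = 35960 · 1/32 = 4495/4.
Numerically: E[X] ≈ 1123.750000.

E[X] = C(32,4)·2^(1−C(4,2)) = 4495/4 ≈ 1123.750000.


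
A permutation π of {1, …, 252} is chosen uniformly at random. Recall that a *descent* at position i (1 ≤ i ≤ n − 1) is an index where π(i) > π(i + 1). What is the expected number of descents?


Write X = Σ X_I over i = 1, …, 251, with X_I the indicator of one descent.
There are 251 indicators.
For each fixed i, the pair (π(i), π(i+1)) is a uniformly random ordered pair of distinct values from {1, …, 252}; by symmetry P[π(i) > π(i+1)] = 1/2.
By linearity: E[X] = 251 · (1/2) = (252 − 1) · (1/2) = 251/2 ≈ 125.500.

E[X] = 251/2 = 125.500.


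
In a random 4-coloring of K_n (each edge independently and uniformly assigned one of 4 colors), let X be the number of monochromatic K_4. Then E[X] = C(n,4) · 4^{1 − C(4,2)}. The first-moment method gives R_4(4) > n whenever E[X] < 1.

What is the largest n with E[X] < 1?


We need C(n, 4) · 4^{1 − 6} < 1, i.e. C(n, 4) < 4^{6 − 1} = 1024.
Check values of n near the boundary:
  n = 11: C(11, 4) = 330; 330 < 1024? YES
  n = 12: C(12, 4) = 495; 495 < 1024? YES
  n = 13: C(13, 4) = 715; 715 < 1024? YES
  n = 14: C(14, 4) = 1001; 1001 < 1024? YES
  n = 15: C(15, 4) = 1365; 1365 < 1024? NO
  n = 16: C(16, 4) = 1820; 1820 < 1024? NO
The largest n with C(n, 4) < 1024 is n = 14 (where E[X] = 1001/1024 ≈ 0.977539). Hence R_4(4) > 14, i.e. R_4(4) ≥ 15.

Largest n = 14; hence R_4(4) > 14.


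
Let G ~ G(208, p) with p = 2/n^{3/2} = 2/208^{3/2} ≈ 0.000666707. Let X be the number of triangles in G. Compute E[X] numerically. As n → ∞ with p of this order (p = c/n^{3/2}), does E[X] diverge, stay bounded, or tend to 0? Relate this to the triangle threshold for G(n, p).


Number of potential triangles: C(208, 3) = 1478256.
Each occurs with probability p³ ≈ (0.000666707)³ ≈ 2.96350033e-10.
By linearity: E[X] = C(208, 3)·p³ ≈ 1478256 · 2.96350033e-10 ≈ 0.000438.
Since α = 3/2 > 1, p = c/n^{3/2} = o(1/n) is below the triangle threshold p ~ 1/n. Asymptotically E[X] ~ (c³/6)·n^{3(1−α)} = (2³/6)·n^{-1.5} → 0, so by Markov's inequality G has no triangles w.h.p.

E[X] ≈ 0.000438; in regime p = Θ(1/n^{3/2}) E[X] tends to 0 (below the triangle threshold p ~ 1/n).


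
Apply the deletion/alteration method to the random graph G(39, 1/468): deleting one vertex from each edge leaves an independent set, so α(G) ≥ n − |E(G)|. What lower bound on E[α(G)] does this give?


E[|E(G)|] = C(39, 2)·p = 741 · (1/468) = 19/12.
E[α(G)] ≥ n − E[|E(G)|] = 39 − 19/12 = 449/12.
Numerically: ≈ 37.4167.
(This is only a lower bound; the true E[α(G)] may be larger.)

E[α(G)] ≥ 449/12 ≈ 37.4167.


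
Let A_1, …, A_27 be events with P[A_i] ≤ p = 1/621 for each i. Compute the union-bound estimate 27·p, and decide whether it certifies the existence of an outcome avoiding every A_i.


Union bound: P[∪_{i=1}^{27} A_i] ≤ Σ_i P[A_i] ≤ 27·p = 27·(1/621) = 1/23.
Numerically: 1/23 ≈ 0.043478.
Is 1/23 < 1? YES.
Since P[∪ A_i] ≤ 1/23 < 1, the complement has P[∩ A_i^c] ≥ 1 − 1/23 = 22/23 > 0, so some outcome avoids every A_i.

27·p = 1/23 ≈ 0.043478; existence CERTIFIED by the union bound.


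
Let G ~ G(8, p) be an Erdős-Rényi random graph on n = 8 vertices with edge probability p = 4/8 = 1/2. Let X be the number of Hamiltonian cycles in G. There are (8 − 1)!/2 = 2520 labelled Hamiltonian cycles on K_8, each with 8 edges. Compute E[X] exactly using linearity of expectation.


K_8 has (8 − 1)!/2 = 2520 labelled Hamiltonian cycles.
For each such Hamiltonian cycle H, let X_H = 1 if all 8 edges of H are present in G. Then P[X_H = 1] = p^{8} = (1/2)^{8} = 1/256.
Summing the indicators: E[X] = Σ_H E[X_H] = 2520 · p^{8} = 2520 · 1/256 = 315/32.
Numerically: E[X] ≈ 9.84375.

E[X] = 2520 · (1/2)^{8} = 315/32 ≈ 9.84375.


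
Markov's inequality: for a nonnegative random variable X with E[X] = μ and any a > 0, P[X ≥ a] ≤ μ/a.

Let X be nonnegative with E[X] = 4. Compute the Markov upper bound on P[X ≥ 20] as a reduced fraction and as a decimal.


μ = E[X] = 4, a = 20.
Markov: P[X ≥ 20] ≤ μ/a = (4)/20 = 1/5.
Numerically: ≈ 0.20000.
(Since a = 20 > μ = 4.00000, the bound 1/5 is < 1 and informative.)

P[X ≥ 20] ≤ 1/5 ≈ 0.20000.


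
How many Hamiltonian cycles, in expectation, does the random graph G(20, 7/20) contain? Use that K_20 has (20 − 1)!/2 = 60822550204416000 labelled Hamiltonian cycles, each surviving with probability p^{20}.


K_20 has (20 − 1)!/2 = 60822550204416000 labelled Hamiltonian cycles.
For each such Hamiltonian cycle H, let X_H = 1 if all 20 edges of H are present in G. Then P[X_H = 1] = p^{20} = (7/20)^{20} = 79792266297612001/104857600000000000000000000.
By linearity of expectation: E[X] = Σ_H E[X_H] = 60822550204416000 · p^{20} = 60822550204416000 · 79792266297612001/104857600000000000000000000 = 1184855742873690605203907421/25600000000000000000.
Numerically: E[X] ≈ 4.62834e+07.

E[X] = 60822550204416000 · (7/20)^{20} = 1184855742873690605203907421/25600000000000000000 ≈ 4.62834e+07.


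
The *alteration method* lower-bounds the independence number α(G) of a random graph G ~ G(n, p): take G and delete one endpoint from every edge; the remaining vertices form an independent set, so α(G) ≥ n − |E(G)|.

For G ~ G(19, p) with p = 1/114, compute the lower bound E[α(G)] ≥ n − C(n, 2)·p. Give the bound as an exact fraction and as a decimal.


E[|E(G)|] = C(19, 2)·p = 171 · (1/114) = 3/2.
E[α(G)] ≥ n − E[|E(G)|] = 19 − 3/2 = 35/2.
Numerically: ≈ 17.50000.
(This is only a lower bound; the true E[α(G)] may be larger.)

E[α(G)] ≥ 35/2 ≈ 17.50000.


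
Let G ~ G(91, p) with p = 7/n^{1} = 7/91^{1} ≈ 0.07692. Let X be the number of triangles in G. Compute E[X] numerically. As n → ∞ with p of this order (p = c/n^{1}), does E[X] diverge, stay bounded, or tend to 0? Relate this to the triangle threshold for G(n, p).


Number of potential triangles: C(91, 3) = 121485.
Each occurs with probability p³ ≈ (0.07692)³ ≈ 4.551661e-04.
By linearity: E[X] = C(91, 3)·p³ ≈ 121485 · 4.551661e-04 ≈ 55.2959.
Here α = 1, so p = 7/n is exactly at the triangle threshold p ~ 1/n. Asymptotically E[X] → c³/6 = 7³/6 = 343/6 ≈ 57.1667, a bounded constant. In this regime the triangle count is asymptotically Poisson(c³/6).

E[X] ≈ 55.2959; in regime p = Θ(1/n^{1}) E[X] stays bounded (at the triangle threshold p ~ 1/n).


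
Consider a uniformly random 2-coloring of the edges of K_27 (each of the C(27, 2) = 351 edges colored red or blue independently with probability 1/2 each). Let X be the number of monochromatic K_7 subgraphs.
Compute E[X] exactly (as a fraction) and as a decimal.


Let X = Σ_S X_S over the C(27, 7) = 888030 subsets S of size 7, where X_S = 1 if the K_7 on S is monochromatic.
For a fixed S, the K_7 on S has C(7, 2) = 21 edges. P[all 21 edges red] = (1/2)^21, and likewise for blue, so P[monochromatic] = 2·(1/2)^21 = 2^{1 − 21} = 1/1048576.
By linearity: E[X] = C(27, 7) · 2^{1 − 21} = 888030 · 1/1048576 = 444015/524288.
Numerically: E[X] ≈ 0.847.

E[X] = C(27,7)·2^(1−C(7,2)) = 444015/524288 ≈ 0.847.


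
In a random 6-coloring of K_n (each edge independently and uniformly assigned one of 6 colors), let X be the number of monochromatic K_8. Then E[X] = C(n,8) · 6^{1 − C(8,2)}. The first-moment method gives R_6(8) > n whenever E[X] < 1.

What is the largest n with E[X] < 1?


We need C(n, 8) · 6^{1 − 28} < 1, i.e. C(n, 8) < 6^{28 − 1} = 1023490369077469249536.
Check values of n near the boundary:
  n = 1589: C(1589, 8) = 990389025825605844438; 990389025825605844438 < 1023490369077469249536? YES
  n = 1590: C(1590, 8) = 995397314198933813310; 995397314198933813310 < 1023490369077469249536? YES
  n = 1591: C(1591, 8) = 1000427749141189953870; 1000427749141189953870 < 1023490369077469249536? YES
  n = 1592: C(1592, 8) = 1005480414540892933435; 1005480414540892933435 < 1023490369077469249536? YES
  n = 1593: C(1593, 8) = 1010555394551193970323; 1010555394551193970323 < 1023490369077469249536? YES
  n = 1594: C(1594, 8) = 1015652773590544255167; 1015652773590544255167 < 1023490369077469249536? YES
  n = 1595: C(1595, 8) = 1020772636343363633895; 1020772636343363633895 < 1023490369077469249536? YES
  n = 1596: C(1596, 8) = 1025915067760710553965; 1025915067760710553965 < 1023490369077469249536? NO
The largest n with C(n, 8) < 1023490369077469249536 is n = 1595 (where E[X] = 113419181815929292655/113721152119718805504 ≈ 0.9973). Hence R_6(8) > 1595, i.e. R_6(8) ≥ 1596.

Largest n = 1595; hence R_6(8) > 1595.


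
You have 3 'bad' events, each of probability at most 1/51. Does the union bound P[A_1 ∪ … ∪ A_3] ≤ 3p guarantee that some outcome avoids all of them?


Union bound: P[∪_{i=1}^{3} A_i] ≤ Σ_i P[A_i] ≤ 3·p = 3·(1/51) = 1/17.
Numerically: 1/17 ≈ 0.058824.
Is 1/17 < 1? YES.
Since P[∪ A_i] ≤ 1/17 < 1, the complement has P[∩ A_i^c] ≥ 1 − 1/17 = 16/17 > 0, so some outcome avoids every A_i.

3·p = 1/17 ≈ 0.058824; existence CERTIFIED by the union bound.


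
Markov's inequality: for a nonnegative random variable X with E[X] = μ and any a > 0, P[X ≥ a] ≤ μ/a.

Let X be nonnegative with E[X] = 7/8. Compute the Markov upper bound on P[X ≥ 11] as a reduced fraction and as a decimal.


μ = E[X] = 7/8, a = 11.
Markov: P[X ≥ 11] ≤ μ/a = (7/8)/11 = 7/88.
Numerically: ≈ 0.079545.
(Since a = 11 > μ = 0.875000, the bound 7/88 is < 1 and informative.)

P[X ≥ 11] ≤ 7/88 ≈ 0.079545.


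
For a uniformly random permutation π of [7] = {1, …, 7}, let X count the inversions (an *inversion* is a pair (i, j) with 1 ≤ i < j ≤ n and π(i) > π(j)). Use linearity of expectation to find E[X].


Write X = Σ X_I over the C(7, 2) = 21 pairs i < j, with X_I the indicator of one inversion.
There are 21 indicators.
For each fixed pair i < j, the values π(i) and π(j) are two distinct elements of {1, …, 7} in uniformly random order; by symmetry P[π(i) > π(j)] = 1/2.
By linearity: E[X] = 21 · (1/2) = C(7, 2) · (1/2) = 21/2 = 21/2 ≈ 10.5000.

E[X] = 21/2 = 10.5000.


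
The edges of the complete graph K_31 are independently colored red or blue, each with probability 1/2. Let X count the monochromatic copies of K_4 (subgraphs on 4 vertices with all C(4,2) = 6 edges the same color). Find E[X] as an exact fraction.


Let X = Σ_S X_S over the C(31, 4) = 31465 subsets S of size 4, where X_S = 1 if the K_4 on S is monochromatic.
For a fixed S, the K_4 on S has C(4, 2) = 6 edges. P[all 6 edges red] = (1/2)^6, and likewise for blue, so P[monochromatic] = 2·(1/2)^6 = 2^{1 − 6} = 1/32.
Summing: E[X] = C(31, 4) · 2^{1 − 6} = 31465 · 1/32 = 31465/32.
Numerically: E[X] ≈ 983.281.

E[X] = C(31,4)·2^(1−C(4,2)) = 31465/32 ≈ 983.281.


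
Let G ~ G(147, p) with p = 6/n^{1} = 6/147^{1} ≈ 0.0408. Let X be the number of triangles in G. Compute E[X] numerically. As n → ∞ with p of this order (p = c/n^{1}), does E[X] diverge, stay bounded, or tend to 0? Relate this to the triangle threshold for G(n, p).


Number of potential triangles: C(147, 3) = 518665.
Each occurs with probability p³ ≈ (0.0408)³ ≈ 6.79989e-05.
By linearity: E[X] = C(147, 3)·p³ ≈ 518665 · 6.79989e-05 ≈ 35.269.
Here α = 1, so p = 6/n is exactly at the triangle threshold p ~ 1/n. Asymptotically E[X] → c³/6 = 6³/6 = 36 ≈ 36.000, a bounded constant. In this regime the triangle count is asymptotically Poisson(c³/6).

E[X] ≈ 35.269; in regime p = Θ(1/n^{1}) E[X] stays bounded (at the triangle threshold p ~ 1/n).


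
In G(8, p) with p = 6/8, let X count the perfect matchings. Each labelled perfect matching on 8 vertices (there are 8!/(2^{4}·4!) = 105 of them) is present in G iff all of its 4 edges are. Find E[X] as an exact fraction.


K_8 has 8!/(2^{4}·4!) = 105 labelled perfect matchings.
For each such perfect matching H, let X_H = 1 if all 4 edges of H are present in G. Then P[X_H = 1] = p^{4} = (3/4)^{4} = 81/256.
By linearity of expectation: E[X] = Σ_H E[X_H] = 105 · p^{4} = 105 · 81/256 = 8505/256.
Numerically: E[X] ≈ 33.22.

E[X] = 105 · (3/4)^{4} = 8505/256 ≈ 33.22.


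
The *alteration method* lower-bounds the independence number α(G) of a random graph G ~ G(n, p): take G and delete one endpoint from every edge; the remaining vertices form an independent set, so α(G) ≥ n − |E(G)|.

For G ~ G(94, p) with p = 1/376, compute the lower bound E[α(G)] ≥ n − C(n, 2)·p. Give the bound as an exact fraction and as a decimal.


E[|E(G)|] = C(94, 2)·p = 4371 · (1/376) = 93/8.
E[α(G)] ≥ n − E[|E(G)|] = 94 − 93/8 = 659/8.
Numerically: ≈ 82.3750.
(This is only a lower bound; the true E[α(G)] may be larger.)

E[α(G)] ≥ 659/8 ≈ 82.3750.


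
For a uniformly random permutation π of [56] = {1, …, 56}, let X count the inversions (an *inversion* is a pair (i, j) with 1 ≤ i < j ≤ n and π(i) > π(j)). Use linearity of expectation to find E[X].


Write X = Σ X_I over the C(56, 2) = 1540 pairs i < j, with X_I the indicator of one inversion.
There are 1540 indicators.
For each fixed pair i < j, the values π(i) and π(j) are two distinct elements of {1, …, 56} in uniformly random order; by symmetry P[π(i) > π(j)] = 1/2.
By linearity: E[X] = 1540 · (1/2) = C(56, 2) · (1/2) = 1540/2 = 770 ≈ 770.000000.

E[X] = 770 = 770.000000.


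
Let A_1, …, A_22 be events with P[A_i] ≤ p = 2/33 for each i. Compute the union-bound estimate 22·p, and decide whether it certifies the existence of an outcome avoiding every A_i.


Union bound: P[∪_{i=1}^{22} A_i] ≤ Σ_i P[A_i] ≤ 22·p = 22·(2/33) = 4/3.
Numerically: 4/3 ≈ 1.3333333.
Is 4/3 < 1? NO.
Since the bound 4/3 is ≥ 1, the union bound is uninformative here; it does NOT by itself certify existence.

22·p = 4/3 ≈ 1.3333333; existence NOT certified by the union bound.


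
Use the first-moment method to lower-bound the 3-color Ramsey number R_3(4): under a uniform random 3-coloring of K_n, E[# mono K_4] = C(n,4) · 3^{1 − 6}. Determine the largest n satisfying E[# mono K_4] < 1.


We need C(n, 4) · 3^{1 − 6} < 1, i.e. C(n, 4) < 3^{6 − 1} = 243.
Check values of n near the boundary:
  n = 7: C(7, 4) = 35; 35 < 243? YES
  n = 8: C(8, 4) = 70; 70 < 243? YES
  n = 9: C(9, 4) = 126; 126 < 243? YES
  n = 10: C(10, 4) = 210; 210 < 243? YES
  n = 11: C(11, 4) = 330; 330 < 243? NO
The largest n with C(n, 4) < 243 is n = 10 (where E[X] = 70/81 ≈ 0.8641975). Hence R_3(4) > 10, i.e. R_3(4) ≥ 11.

Largest n = 10; hence R_3(4) > 10.


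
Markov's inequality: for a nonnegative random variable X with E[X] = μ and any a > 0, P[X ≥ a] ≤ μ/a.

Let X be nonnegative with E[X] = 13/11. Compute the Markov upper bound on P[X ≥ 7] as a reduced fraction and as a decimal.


μ = E[X] = 13/11, a = 7.
Markov: P[X ≥ 7] ≤ μ/a = (13/11)/7 = 13/77.
Numerically: ≈ 0.16883.
(Since a = 7 > μ = 1.18182, the bound 13/77 is < 1 and informative.)

P[X ≥ 7] ≤ 13/77 ≈ 0.16883.


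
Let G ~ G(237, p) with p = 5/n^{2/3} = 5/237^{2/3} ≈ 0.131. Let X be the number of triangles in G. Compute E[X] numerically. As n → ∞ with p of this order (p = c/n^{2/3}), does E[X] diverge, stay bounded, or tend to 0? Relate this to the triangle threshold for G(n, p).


Number of potential triangles: C(237, 3) = 2190670.
Each occurs with probability p³ ≈ (0.131)³ ≈ 2.22543e-03.
By linearity: E[X] = C(237, 3)·p³ ≈ 2190670 · 2.22543e-03 ≈ 4875.176.
Since α = 2/3 < 1, p = c/n^{2/3} ≫ 1/n is above the triangle threshold p ~ 1/n. Asymptotically E[X] ~ (c³/6)·n^{3(1−α)} = (5³/6)·n^{1} → ∞; triangles are abundant w.h.p.

E[X] ≈ 4875.176; in regime p = Θ(1/n^{2/3}) E[X] diverges (above the triangle threshold p ~ 1/n).


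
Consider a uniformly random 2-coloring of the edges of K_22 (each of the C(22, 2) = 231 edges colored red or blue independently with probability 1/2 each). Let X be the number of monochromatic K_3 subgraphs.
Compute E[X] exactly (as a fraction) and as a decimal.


Let X = Σ_S X_S over the C(22, 3) = 1540 subsets S of size 3, where X_S = 1 if the K_3 on S is monochromatic.
For a fixed S, the K_3 on S has C(3, 2) = 3 edges. P[all 3 edges red] = (1/2)^3, and likewise for blue, so P[monochromatic] = 2·(1/2)^3 = 2^{1 − 3} = 1/4.
By linearity of expectation: E[X] = C(22, 3) · 2^{1 − 3} = 1540 · 1/4 = 385.
Numerically: E[X] ≈ 385.0000.

E[X] = C(22,3)·2^(1−C(3,2)) = 385 ≈ 385.0000.


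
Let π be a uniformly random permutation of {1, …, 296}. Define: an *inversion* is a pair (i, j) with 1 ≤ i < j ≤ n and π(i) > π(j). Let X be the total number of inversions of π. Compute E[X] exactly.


Write X = Σ X_I over the C(296, 2) = 43660 pairs i < j, with X_I the indicator of one inversion.
There are 43660 indicators.
For each fixed pair i < j, the values π(i) and π(j) are two distinct elements of {1, …, 296} in uniformly random order; by symmetry P[π(i) > π(j)] = 1/2.
By linearity: E[X] = 43660 · (1/2) = C(296, 2) · (1/2) = 43660/2 = 21830 ≈ 21830.00000.

E[X] = 21830 = 21830.00000.


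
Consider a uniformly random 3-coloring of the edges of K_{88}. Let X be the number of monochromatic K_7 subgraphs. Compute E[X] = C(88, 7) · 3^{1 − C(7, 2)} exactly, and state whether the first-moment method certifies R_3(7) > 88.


E[X] = C(88, 7) · 3^{1 − 21} = 6348337336 · 3^{−20} = 6348337336/3486784401.
As a reduced fraction: E[X] = 6348337336/3486784401 ≈ 1.8206854.
Is E[X] < 1? NO.
Since E[X] ≥ 1, the first-moment bound is inconclusive at n = 88; it does NOT by itself certify R_3(7) > 88.

E[X] = 6348337336/3486784401 ≈ 1.8206854; E[X] ≥ 1; first-moment method inconclusive here.


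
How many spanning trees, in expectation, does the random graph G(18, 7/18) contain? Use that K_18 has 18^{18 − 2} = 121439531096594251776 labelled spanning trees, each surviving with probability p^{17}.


K_18 has 18^{18 − 2} = 121439531096594251776 labelled spanning trees.
For each such spanning tree H, let X_H = 1 if all 17 edges of H are present in G. Then P[X_H = 1] = p^{17} = (7/18)^{17} = 232630513987207/2185911559738696531968.
By linearity: E[X] = Σ_H E[X_H] = 121439531096594251776 · p^{17} = 121439531096594251776 · 232630513987207/2185911559738696531968 = 232630513987207/18.
Numerically: E[X] ≈ 1.2924e+13.

E[X] = 121439531096594251776 · (7/18)^{17} = 232630513987207/18 ≈ 1.2924e+13.


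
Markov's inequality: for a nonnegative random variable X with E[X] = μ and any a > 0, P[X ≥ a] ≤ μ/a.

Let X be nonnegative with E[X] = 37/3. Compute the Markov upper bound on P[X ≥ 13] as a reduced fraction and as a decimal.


μ = E[X] = 37/3, a = 13.
Markov: P[X ≥ 13] ≤ μ/a = (37/3)/13 = 37/39.
Numerically: ≈ 0.9487.
(Since a = 13 > μ = 12.3333, the bound 37/39 is < 1 and informative.)

P[X ≥ 13] ≤ 37/39 ≈ 0.9487.


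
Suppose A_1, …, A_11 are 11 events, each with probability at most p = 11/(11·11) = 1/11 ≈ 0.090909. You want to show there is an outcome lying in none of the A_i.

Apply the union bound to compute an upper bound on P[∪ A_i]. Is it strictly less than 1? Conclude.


Union bound: P[∪_{i=1}^{11} A_i] ≤ Σ_i P[A_i] ≤ 11·p = 11·(1/11) = 1.
Numerically: 1 ≈ 1.000000.
Is 1 < 1? NO.
Since the bound 1 is ≥ 1, the union bound is uninformative here; it does NOT by itself certify existence.

11·p = 1 ≈ 1.000000; existence NOT certified by the union bound.


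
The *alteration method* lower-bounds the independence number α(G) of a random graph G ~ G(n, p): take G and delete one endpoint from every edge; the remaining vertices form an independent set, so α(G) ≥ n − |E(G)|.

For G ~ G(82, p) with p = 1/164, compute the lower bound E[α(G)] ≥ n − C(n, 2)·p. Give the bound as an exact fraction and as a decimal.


E[|E(G)|] = C(82, 2)·p = 3321 · (1/164) = 81/4.
E[α(G)] ≥ n − E[|E(G)|] = 82 − 81/4 = 247/4.
Numerically: ≈ 61.750000.
(This is only a lower bound; the true E[α(G)] may be larger.)

E[α(G)] ≥ 247/4 ≈ 61.750000.


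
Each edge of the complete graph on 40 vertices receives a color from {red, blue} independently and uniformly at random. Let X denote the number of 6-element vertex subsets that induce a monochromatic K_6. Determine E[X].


Let X = Σ_S X_S over the C(40, 6) = 3838380 subsets S of size 6, where X_S = 1 if the K_6 on S is monochromatic.
For a fixed S, the K_6 on S has C(6, 2) = 15 edges. P[all 15 edges red] = (1/2)^15, and likewise for blue, so P[monochromatic] = 2·(1/2)^15 = 2^{1 − 15} = 1/16384.
By linearity: E[X] = C(40, 6) · 2^{1 − 15} = 3838380 · 1/16384 = 959595/4096.
Numerically: E[X] ≈ 234.2761.

E[X] = C(40,6)·2^(1−C(6,2)) = 959595/4096 ≈ 234.2761.


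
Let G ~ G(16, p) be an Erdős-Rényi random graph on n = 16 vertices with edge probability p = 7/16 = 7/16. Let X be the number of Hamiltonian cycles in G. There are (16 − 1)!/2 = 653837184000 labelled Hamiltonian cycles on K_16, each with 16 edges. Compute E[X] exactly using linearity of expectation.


K_16 has (16 − 1)!/2 = 653837184000 labelled Hamiltonian cycles.
For each such Hamiltonian cycle H, let X_H = 1 if all 16 edges of H are present in G. Then P[X_H = 1] = p^{16} = (7/16)^{16} = 33232930569601/18446744073709551616.
Summing the indicators: E[X] = Σ_H E[X_H] = 653837184000 · p^{16} = 653837184000 · 33232930569601/18446744073709551616 = 21219654042671322112875/18014398509481984.
Numerically: E[X] ≈ 1.18e+06.

E[X] = 653837184000 · (7/16)^{16} = 21219654042671322112875/18014398509481984 ≈ 1.18e+06.


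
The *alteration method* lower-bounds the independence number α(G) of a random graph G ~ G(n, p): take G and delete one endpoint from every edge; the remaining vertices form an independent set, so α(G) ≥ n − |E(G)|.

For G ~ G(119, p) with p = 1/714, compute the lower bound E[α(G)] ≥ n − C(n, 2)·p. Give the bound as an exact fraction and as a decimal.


E[|E(G)|] = C(119, 2)·p = 7021 · (1/714) = 59/6.
E[α(G)] ≥ n − E[|E(G)|] = 119 − 59/6 = 655/6.
Numerically: ≈ 109.16667.
(This is only a lower bound; the true E[α(G)] may be larger.)

E[α(G)] ≥ 655/6 ≈ 109.16667.


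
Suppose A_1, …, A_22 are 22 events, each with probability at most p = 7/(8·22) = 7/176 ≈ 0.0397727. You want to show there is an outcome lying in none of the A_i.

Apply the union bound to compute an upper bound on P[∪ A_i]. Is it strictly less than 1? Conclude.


Union bound: P[∪_{i=1}^{22} A_i] ≤ Σ_i P[A_i] ≤ 22·p = 22·(7/176) = 7/8.
Numerically: 7/8 ≈ 0.8750000.
Is 7/8 < 1? YES.
Since P[∪ A_i] ≤ 7/8 < 1, the complement has P[∩ A_i^c] ≥ 1 − 7/8 = 1/8 > 0, so some outcome avoids every A_i.

22·p = 7/8 ≈ 0.8750000; existence CERTIFIED by the union bound.


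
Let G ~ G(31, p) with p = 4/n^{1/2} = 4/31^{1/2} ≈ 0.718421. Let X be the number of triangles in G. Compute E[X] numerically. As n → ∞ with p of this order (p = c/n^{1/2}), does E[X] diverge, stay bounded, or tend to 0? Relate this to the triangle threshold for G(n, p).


Number of potential triangles: C(31, 3) = 4495.
Each occurs with probability p³ ≈ (0.718421)³ ≈ 3.70798043e-01.
By linearity: E[X] = C(31, 3)·p³ ≈ 4495 · 3.70798043e-01 ≈ 1666.737203.
Since α = 1/2 < 1, p = c/n^{1/2} ≫ 1/n is above the triangle threshold p ~ 1/n. Asymptotically E[X] ~ (c³/6)·n^{3(1−α)} = (4³/6)·n^{1.5} → ∞; triangles are abundant w.h.p.

E[X] ≈ 1666.737203; in regime p = Θ(1/n^{1/2}) E[X] diverges (above the triangle threshold p ~ 1/n).


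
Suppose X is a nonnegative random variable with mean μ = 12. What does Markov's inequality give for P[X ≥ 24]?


μ = E[X] = 12, a = 24.
Markov: P[X ≥ 24] ≤ μ/a = (12)/24 = 1/2.
Numerically: ≈ 0.50000.
(Since a = 24 > μ = 12.00000, the bound 1/2 is < 1 and informative.)

P[X ≥ 24] ≤ 1/2 ≈ 0.50000.


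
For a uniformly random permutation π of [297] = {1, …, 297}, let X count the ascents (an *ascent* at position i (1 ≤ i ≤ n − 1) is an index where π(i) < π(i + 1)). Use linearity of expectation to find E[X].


Write X = Σ X_I over i = 1, …, 296, with X_I the indicator of one ascent.
There are 296 indicators.
For each fixed i, the pair (π(i), π(i+1)) is a uniformly random ordered pair of distinct values from {1, …, 297}; by symmetry P[π(i) < π(i+1)] = 1/2.
By linearity: E[X] = 296 · (1/2) = (297 − 1) · (1/2) = 148 ≈ 148.00000.

E[X] = 148 = 148.00000.


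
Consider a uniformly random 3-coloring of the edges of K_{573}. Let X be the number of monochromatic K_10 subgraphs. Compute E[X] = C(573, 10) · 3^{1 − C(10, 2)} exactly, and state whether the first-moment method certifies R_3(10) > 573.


E[X] = C(573, 10) · 3^{1 − 45} = 971597135635805762226 · 3^{−44} = 971597135635805762226/984770902183611232881.
As a reduced fraction: E[X] = 35985079097622435638/36472996377170786403 ≈ 0.987.
Is E[X] < 1? YES.
Since E[X] < 1, there exists a 3-coloring of K_{573} with no monochromatic K_10; hence R_3(10) > 573.

E[X] = 35985079097622435638/36472996377170786403 ≈ 0.987; E[X] < 1, so R_3(10) > 573.


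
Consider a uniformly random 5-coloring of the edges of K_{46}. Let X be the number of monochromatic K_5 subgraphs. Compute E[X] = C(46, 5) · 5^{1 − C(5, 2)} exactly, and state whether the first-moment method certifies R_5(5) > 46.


E[X] = C(46, 5) · 5^{1 − 10} = 1370754 · 5^{−9} = 1370754/1953125.
As a reduced fraction: E[X] = 1370754/1953125 ≈ 0.7018.
Is E[X] < 1? YES.
Since E[X] < 1, there exists a 5-coloring of K_{46} with no monochromatic K_5; hence R_5(5) > 46.

E[X] = 1370754/1953125 ≈ 0.7018; E[X] < 1, so R_5(5) > 46.


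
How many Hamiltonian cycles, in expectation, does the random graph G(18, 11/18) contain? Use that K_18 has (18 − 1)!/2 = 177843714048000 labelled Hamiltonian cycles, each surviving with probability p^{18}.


K_18 has (18 − 1)!/2 = 177843714048000 labelled Hamiltonian cycles.
For each such Hamiltonian cycle H, let X_H = 1 if all 18 edges of H are present in G. Then P[X_H = 1] = p^{18} = (11/18)^{18} = 5559917313492231481/39346408075296537575424.
Summing the indicators: E[X] = Σ_H E[X_H] = 177843714048000 · p^{18} = 177843714048000 · 5559917313492231481/39346408075296537575424 = 82786473808235140223154875/3294258113514384.
Numerically: E[X] ≈ 2.51305e+10.

E[X] = 177843714048000 · (11/18)^{18} = 82786473808235140223154875/3294258113514384 ≈ 2.51305e+10.


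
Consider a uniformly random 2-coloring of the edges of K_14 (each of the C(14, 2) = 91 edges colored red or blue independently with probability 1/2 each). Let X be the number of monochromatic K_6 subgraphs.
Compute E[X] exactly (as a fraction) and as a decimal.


Let X = Σ_S X_S over the C(14, 6) = 3003 subsets S of size 6, where X_S = 1 if the K_6 on S is monochromatic.
For a fixed S, the K_6 on S has C(6, 2) = 15 edges. P[all 15 edges red] = (1/2)^15, and likewise for blue, so P[monochromatic] = 2·(1/2)^15 = 2^{1 − 15} = 1/16384.
By linearity of expectation: E[X] = C(14, 6) · 2^{1 − 15} = 3003 · 1/16384 = 3003/16384.
Numerically: E[X] ≈ 0.183289.

E[X] = C(14,6)·2^(1−C(6,2)) = 3003/16384 ≈ 0.183289.


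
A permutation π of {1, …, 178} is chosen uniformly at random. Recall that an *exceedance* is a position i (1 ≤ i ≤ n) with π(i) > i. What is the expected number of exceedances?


Write X = Σ_{i=1}^{178} X_i, where X_i = 1_{π(i) > i}.
For each fixed i, π(i) is uniform over {1, …, 178} (marginal of a uniform permutation), so P[π(i) > i] = (n − i)/n. Summing: Σ_{i=1}^{178} (n − i)/n = (0 + 1 + … + 177)/178 = 178(178 − 1)/(2·178) = (178 − 1)/2.
Hence E[X] = Σ_{i=1}^{178} (178 − i)/178 = 177/2 ≈ 88.5000.

E[X] = 177/2 = 88.5000.


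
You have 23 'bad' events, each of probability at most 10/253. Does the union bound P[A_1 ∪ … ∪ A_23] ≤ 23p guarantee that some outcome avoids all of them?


Union bound: P[∪_{i=1}^{23} A_i] ≤ Σ_i P[A_i] ≤ 23·p = 23·(10/253) = 10/11.
Numerically: 10/11 ≈ 0.909.
Is 10/11 < 1? YES.
Since P[∪ A_i] ≤ 10/11 < 1, the complement has P[∩ A_i^c] ≥ 1 − 10/11 = 1/11 > 0, so some outcome avoids every A_i.

23·p = 10/11 ≈ 0.909; existence CERTIFIED by the union bound.


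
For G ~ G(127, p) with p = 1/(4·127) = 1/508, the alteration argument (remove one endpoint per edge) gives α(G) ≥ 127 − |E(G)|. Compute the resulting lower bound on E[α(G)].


E[|E(G)|] = C(127, 2)·p = 8001 · (1/508) = 63/4.
E[α(G)] ≥ n − E[|E(G)|] = 127 − 63/4 = 445/4.
Numerically: ≈ 111.25000.
(This is only a lower bound; the true E[α(G)] may be larger.)

E[α(G)] ≥ 445/4 ≈ 111.25000.


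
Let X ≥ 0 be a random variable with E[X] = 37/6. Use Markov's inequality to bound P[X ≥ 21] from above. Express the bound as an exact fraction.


μ = E[X] = 37/6, a = 21.
Markov: P[X ≥ 21] ≤ μ/a = (37/6)/21 = 37/126.
Numerically: ≈ 0.2937.
(Since a = 21 > μ = 6.1667, the bound 37/126 is < 1 and informative.)

P[X ≥ 21] ≤ 37/126 ≈ 0.2937.


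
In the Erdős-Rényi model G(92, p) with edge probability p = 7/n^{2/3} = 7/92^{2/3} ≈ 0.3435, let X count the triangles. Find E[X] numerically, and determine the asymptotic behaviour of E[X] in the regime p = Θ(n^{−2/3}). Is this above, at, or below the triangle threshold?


Number of potential triangles: C(92, 3) = 125580.
Each occurs with probability p³ ≈ (0.3435)³ ≈ 4.052457e-02.
By linearity: E[X] = C(92, 3)·p³ ≈ 125580 · 4.052457e-02 ≈ 5089.0761.
Since α = 2/3 < 1, p = c/n^{2/3} ≫ 1/n is above the triangle threshold p ~ 1/n. Asymptotically E[X] ~ (c³/6)·n^{3(1−α)} = (7³/6)·n^{1} → ∞; triangles are abundant w.h.p.

E[X] ≈ 5089.0761; in regime p = Θ(1/n^{2/3}) E[X] diverges (above the triangle threshold p ~ 1/n).


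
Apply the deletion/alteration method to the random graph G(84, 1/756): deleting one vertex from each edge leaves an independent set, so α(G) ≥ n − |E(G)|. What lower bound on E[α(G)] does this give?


E[|E(G)|] = C(84, 2)·p = 3486 · (1/756) = 83/18.
E[α(G)] ≥ n − E[|E(G)|] = 84 − 83/18 = 1429/18.
Numerically: ≈ 79.389.
(This is only a lower bound; the true E[α(G)] may be larger.)

E[α(G)] ≥ 1429/18 ≈ 79.389.


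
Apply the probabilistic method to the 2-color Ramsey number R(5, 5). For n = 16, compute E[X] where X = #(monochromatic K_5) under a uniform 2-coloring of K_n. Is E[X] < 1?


E[X] = C(16, 5) · 2^{1 − 10} = 4368 · 2^{−9} = 4368/512.
As a reduced fraction: E[X] = 273/32 ≈ 8.531250.
Is E[X] < 1? NO.
Since E[X] ≥ 1, the first-moment bound is inconclusive at n = 16; it does NOT by itself certify R(5, 5) > 16.

E[X] = 273/32 ≈ 8.531250; E[X] ≥ 1; first-moment method inconclusive here.


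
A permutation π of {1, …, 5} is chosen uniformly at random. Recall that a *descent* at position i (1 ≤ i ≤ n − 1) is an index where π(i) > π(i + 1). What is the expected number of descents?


Write X = Σ X_I over i = 1, …, 4, with X_I the indicator of one descent.
There are 4 indicators.
For each fixed i, the pair (π(i), π(i+1)) is a uniformly random ordered pair of distinct values from {1, …, 5}; by symmetry P[π(i) > π(i+1)] = 1/2.
By linearity: E[X] = 4 · (1/2) = (5 − 1) · (1/2) = 2 ≈ 2.000000.

E[X] = 2 = 2.000000.


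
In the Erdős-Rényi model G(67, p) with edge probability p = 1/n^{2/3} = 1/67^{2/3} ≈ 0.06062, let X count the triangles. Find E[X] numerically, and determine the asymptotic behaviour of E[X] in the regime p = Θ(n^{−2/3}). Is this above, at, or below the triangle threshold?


Number of potential triangles: C(67, 3) = 47905.
Each occurs with probability p³ ≈ (0.06062)³ ≈ 2.227668e-04.
By linearity: E[X] = C(67, 3)·p³ ≈ 47905 · 2.227668e-04 ≈ 10.6716.
Since α = 2/3 < 1, p = c/n^{2/3} ≫ 1/n is above the triangle threshold p ~ 1/n. Asymptotically E[X] ~ (c³/6)·n^{3(1−α)} = (1³/6)·n^{1} → ∞; triangles are abundant w.h.p.

E[X] ≈ 10.6716; in regime p = Θ(1/n^{2/3}) E[X] diverges (above the triangle threshold p ~ 1/n).


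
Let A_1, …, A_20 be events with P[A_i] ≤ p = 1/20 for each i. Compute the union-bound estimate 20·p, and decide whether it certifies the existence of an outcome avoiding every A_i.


Union bound: P[∪_{i=1}^{20} A_i] ≤ Σ_i P[A_i] ≤ 20·p = 20·(1/20) = 1.
Numerically: 1 ≈ 1.00000.
Is 1 < 1? NO.
Since the bound 1 is ≥ 1, the union bound is uninformative here; it does NOT by itself certify existence.

20·p = 1 ≈ 1.00000; existence NOT certified by the union bound.


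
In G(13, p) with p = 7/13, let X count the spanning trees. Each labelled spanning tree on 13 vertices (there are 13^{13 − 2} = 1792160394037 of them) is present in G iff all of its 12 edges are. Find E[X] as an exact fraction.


K_13 has 13^{13 − 2} = 1792160394037 labelled spanning trees.
For each such spanning tree H, let X_H = 1 if all 12 edges of H are present in G. Then P[X_H = 1] = p^{12} = (7/13)^{12} = 13841287201/23298085122481.
By linearity of expectation: E[X] = Σ_H E[X_H] = 1792160394037 · p^{12} = 1792160394037 · 13841287201/23298085122481 = 13841287201/13.
Numerically: E[X] ≈ 1.06e+09.

E[X] = 1792160394037 · (7/13)^{12} = 13841287201/13 ≈ 1.06e+09.


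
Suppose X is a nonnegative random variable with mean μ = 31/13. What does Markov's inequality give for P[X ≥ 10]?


μ = E[X] = 31/13, a = 10.
Markov: P[X ≥ 10] ≤ μ/a = (31/13)/10 = 31/130.
Numerically: ≈ 0.238.
(Since a = 10 > μ = 2.385, the bound 31/130 is < 1 and informative.)

P[X ≥ 10] ≤ 31/130 ≈ 0.238.


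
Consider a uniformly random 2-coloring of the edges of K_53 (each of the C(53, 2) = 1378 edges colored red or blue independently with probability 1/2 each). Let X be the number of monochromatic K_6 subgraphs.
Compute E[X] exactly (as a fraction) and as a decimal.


Let X = Σ_S X_S over the C(53, 6) = 22957480 subsets S of size 6, where X_S = 1 if the K_6 on S is monochromatic.
For a fixed S, the K_6 on S has C(6, 2) = 15 edges. P[all 15 edges red] = (1/2)^15, and likewise for blue, so P[monochromatic] = 2·(1/2)^15 = 2^{1 − 15} = 1/16384.
By linearity: E[X] = C(53, 6) · 2^{1 − 15} = 22957480 · 1/16384 = 2869685/2048.
Numerically: E[X] ≈ 1401.2134.

E[X] = C(53,6)·2^(1−C(6,2)) = 2869685/2048 ≈ 1401.2134.


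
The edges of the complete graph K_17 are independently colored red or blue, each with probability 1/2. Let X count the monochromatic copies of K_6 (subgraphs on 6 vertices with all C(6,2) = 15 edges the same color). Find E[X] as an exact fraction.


Let X = Σ_S X_S over the C(17, 6) = 12376 subsets S of size 6, where X_S = 1 if the K_6 on S is monochromatic.
For a fixed S, the K_6 on S has C(6, 2) = 15 edges. P[all 15 edges red] = (1/2)^15, and likewise for blue, so P[monochromatic] = 2·(1/2)^15 = 2^{1 − 15} = 1/16384.
Summing: E[X] = C(17, 6) · 2^{1 − 15} = 12376 · 1/16384 = 1547/2048.
Numerically: E[X] ≈ 0.755371.

E[X] = C(17,6)·2^(1−C(6,2)) = 1547/2048 ≈ 0.755371.


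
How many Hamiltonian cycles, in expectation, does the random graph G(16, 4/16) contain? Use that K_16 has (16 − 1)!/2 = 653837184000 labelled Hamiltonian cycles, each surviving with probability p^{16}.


K_16 has (16 − 1)!/2 = 653837184000 labelled Hamiltonian cycles.
For each such Hamiltonian cycle H, let X_H = 1 if all 16 edges of H are present in G. Then P[X_H = 1] = p^{16} = (1/4)^{16} = 1/4294967296.
Summing the indicators: E[X] = Σ_H E[X_H] = 653837184000 · p^{16} = 653837184000 · 1/4294967296 = 638512875/4194304.
Numerically: E[X] ≈ 152.233.

E[X] = 653837184000 · (1/4)^{16} = 638512875/4194304 ≈ 152.233.
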